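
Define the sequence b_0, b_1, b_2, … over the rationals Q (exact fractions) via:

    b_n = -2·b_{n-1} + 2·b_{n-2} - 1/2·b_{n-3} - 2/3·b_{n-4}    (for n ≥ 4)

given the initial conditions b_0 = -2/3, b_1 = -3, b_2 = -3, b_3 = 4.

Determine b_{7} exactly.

1061/4

b_4 = -2·4 + 2·-3 + -1/2·-3 + -2/3·-2/3 = -217/18
b_5 = -2·-217/18 + 2·4 + -1/2·-3 + -2/3·-3 = 641/18
b_6 = -2·641/18 + 2·-217/18 + -1/2·4 + -2/3·-3 = -286/3
b_7 = -2·-286/3 + 2·641/18 + -1/2·-217/18 + -2/3·4 = 1061/4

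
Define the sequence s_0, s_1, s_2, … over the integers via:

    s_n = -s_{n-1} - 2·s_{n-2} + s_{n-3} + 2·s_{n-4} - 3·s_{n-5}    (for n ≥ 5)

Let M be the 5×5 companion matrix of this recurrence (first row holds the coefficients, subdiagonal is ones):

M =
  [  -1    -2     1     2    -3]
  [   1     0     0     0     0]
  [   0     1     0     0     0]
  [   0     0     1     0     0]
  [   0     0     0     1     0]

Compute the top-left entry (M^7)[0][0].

16

(M^7)[0][0] is the top entry after applying M 7 times to the unit state (1, 0, 0, 0, 0). Equivalently it is h_{11} for the auxiliary sequence (h_n) obeying the same recurrence with h_4 = 1 and h_i = 0 for 0 ≤ i < 4:
h_5 = -1·1 + -2·0 + 1·0 + 2·0 + -3·0 = -1
h_6 = -1·-1 + -2·1 + 1·0 + 2·0 + -3·0 = -1
h_7 = -1·-1 + -2·-1 + 1·1 + 2·0 + -3·0 = 4
h_8 = -1·4 + -2·-1 + 1·-1 + 2·1 + -3·0 = -1
h_9 = -1·-1 + -2·4 + 1·-1 + 2·-1 + -3·1 = -13
h_10 = -1·-13 + -2·-1 + 1·4 + 2·-1 + -3·-1 = 20
h_11 = -1·20 + -2·-13 + 1·-1 + 2·4 + -3·-1 = 16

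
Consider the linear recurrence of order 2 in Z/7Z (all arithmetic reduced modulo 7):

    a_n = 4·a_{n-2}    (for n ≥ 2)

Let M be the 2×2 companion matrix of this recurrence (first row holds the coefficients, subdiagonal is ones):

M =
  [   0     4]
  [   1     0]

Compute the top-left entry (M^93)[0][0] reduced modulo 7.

0

(M^93)[0][0] is the top entry after applying M 93 times to the unit state (1, 0). Equivalently it is h_{94} for the auxiliary sequence (h_n) obeying the same recurrence with h_1 = 1 and h_i = 0 for 0 ≤ i < 1:
h_2 = 0·1 + 4·0 = 0
h_3 = 0·0 + 4·1 = 4
h_4 = 0·4 + 4·0 = 0
h_5 = 0·0 + 4·4 = 2
h_6 = 0·2 + 4·0 = 0
h_7 = 0·0 + 4·2 = 1
(h_6, h_7) = (0, 1) = (h_0, h_1), so the sequence has period 6.
94 ≡ 4 (mod 6), hence h_94 = h_4 = 0.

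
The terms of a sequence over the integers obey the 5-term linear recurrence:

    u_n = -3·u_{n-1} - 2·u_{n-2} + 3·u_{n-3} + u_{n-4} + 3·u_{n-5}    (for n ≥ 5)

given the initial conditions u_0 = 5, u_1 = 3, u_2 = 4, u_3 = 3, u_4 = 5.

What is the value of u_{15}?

-18210

u_5 = -3·5 + -2·3 + 3·4 + 1·3 + 3·5 = 9
u_6 = -3·9 + -2·5 + 3·3 + 1·4 + 3·3 = -15
u_7 = -3·-15 + -2·9 + 3·5 + 1·3 + 3·4 = 57
u_8 = -3·57 + -2·-15 + 3·9 + 1·5 + 3·3 = -100
u_9 = -3·-100 + -2·57 + 3·-15 + 1·9 + 3·5 = 165
u_10 = -3·165 + -2·-100 + 3·57 + 1·-15 + 3·9 = -112
u_11 = -3·-112 + -2·165 + 3·-100 + 1·57 + 3·-15 = -282
u_12 = -3·-282 + -2·-112 + 3·165 + 1·-100 + 3·57 = 1636
u_13 = -3·1636 + -2·-282 + 3·-112 + 1·165 + 3·-100 = -4815
u_14 = -3·-4815 + -2·1636 + 3·-282 + 1·-112 + 3·165 = 10710
u_15 = -3·10710 + -2·-4815 + 3·1636 + 1·-282 + 3·-112 = -18210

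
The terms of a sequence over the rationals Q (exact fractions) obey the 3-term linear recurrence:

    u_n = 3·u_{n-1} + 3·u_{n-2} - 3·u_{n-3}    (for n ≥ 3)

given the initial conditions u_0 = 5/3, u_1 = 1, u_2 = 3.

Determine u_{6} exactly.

339

u_3 = 3·3 + 3·1 + -3·5/3 = 7
u_4 = 3·7 + 3·3 + -3·1 = 27
u_5 = 3·27 + 3·7 + -3·3 = 93
u_6 = 3·93 + 3·27 + -3·7 = 339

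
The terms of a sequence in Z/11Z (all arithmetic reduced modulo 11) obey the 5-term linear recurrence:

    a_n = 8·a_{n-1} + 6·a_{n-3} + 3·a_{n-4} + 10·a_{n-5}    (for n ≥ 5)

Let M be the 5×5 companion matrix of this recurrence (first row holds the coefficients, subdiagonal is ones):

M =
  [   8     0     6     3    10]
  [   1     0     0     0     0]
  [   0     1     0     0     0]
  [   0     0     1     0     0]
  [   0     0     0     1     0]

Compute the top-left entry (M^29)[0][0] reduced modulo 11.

(M^29)[0][0] is the top entry after applying M 29 times to the unit state (1, 0, 0, 0, 0). Equivalently it is h_{33} for the auxiliary sequence (h_n) obeying the same recurrence with h_4 = 1 and h_i = 0 for 0 ≤ i < 4:
h_5 = 8·1 + 0·0 + 6·0 + 3·0 + 10·0 = 8
h_6 = 8·8 + 0·1 + 6·0 + 3·0 + 10·0 = 9
h_7 = 8·9 + 0·8 + 6·1 + 3·0 + 10·0 = 1
h_8 = 8·1 + 0·9 + 6·8 + 3·1 + 10·0 = 4
h_9 = 8·4 + 0·1 + 6·9 + 3·8 + 10·1 = 10
h_10 = 8·10 + 0·4 + 6·1 + 3·9 + 10·8 = 6
h_11 = 8·6 + 0·10 + 6·4 + 3·1 + 10·9 = 0
h_12 = 8·0 + 0·6 + 6·10 + 3·4 + 10·1 = 5
h_13 = 8·5 + 0·0 + 6·6 + 3·10 + 10·4 = 3
h_14 = 8·3 + 0·5 + 6·0 + 3·6 + 10·10 = 10
h_15 = 8·10 + 0·3 + 6·5 + 3·0 + 10·6 = 5
h_16 = 8·5 + 0·10 + 6·3 + 3·5 + 10·0 = 7
h_17 = 8·7 + 0·5 + 6·10 + 3·3 + 10·5 = 10
h_18 = 8·10 + 0·7 + 6·5 + 3·10 + 10·3 = 5
h_19 = 8·5 + 0·10 + 6·7 + 3·5 + 10·10 = 10
h_20 = 8·10 + 0·5 + 6·10 + 3·7 + 10·5 = 2
h_21 = 8·2 + 0·10 + 6·5 + 3·10 + 10·7 = 3
h_22 = 8·3 + 0·2 + 6·10 + 3·5 + 10·10 = 1
h_23 = 8·1 + 0·3 + 6·2 + 3·10 + 10·5 = 1
h_24 = 8·1 + 0·1 + 6·3 + 3·2 + 10·10 = 0
h_25 = 8·0 + 0·1 + 6·1 + 3·3 + 10·2 = 2
h_26 = 8·2 + 0·0 + 6·1 + 3·1 + 10·3 = 0
h_27 = 8·0 + 0·2 + 6·0 + 3·1 + 10·1 = 2
h_28 = 8·2 + 0·0 + 6·2 + 3·0 + 10·1 = 5
h_29 = 8·5 + 0·2 + 6·0 + 3·2 + 10·0 = 2
h_30 = 8·2 + 0·5 + 6·2 + 3·0 + 10·2 = 4
h_31 = 8·4 + 0·2 + 6·5 + 3·2 + 10·0 = 2
h_32 = 8·2 + 0·4 + 6·2 + 3·5 + 10·2 = 8
h_33 = 8·8 + 0·2 + 6·4 + 3·2 + 10·5 = 1

1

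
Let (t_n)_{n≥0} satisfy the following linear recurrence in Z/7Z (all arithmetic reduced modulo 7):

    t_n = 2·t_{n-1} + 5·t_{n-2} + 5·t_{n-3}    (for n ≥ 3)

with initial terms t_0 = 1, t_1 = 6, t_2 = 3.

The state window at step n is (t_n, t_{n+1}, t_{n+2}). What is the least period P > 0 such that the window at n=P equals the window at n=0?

48

n=0: window = (1, 6, 3)
n=1: window = (6, 3, 6)
n=2: window = (3, 6, 1)
n=3: window = (6, 1, 5)
n=4: window = (1, 5, 3)
n=5: window = (5, 3, 1)
n=6: window = (3, 1, 0)
n=7: window = (1, 0, 6)
n=8: window = (0, 6, 3)
n=9: window = (6, 3, 1)
n=10: window = (3, 1, 5)
n=11: window = (1, 5, 2)
n=12: window = (5, 2, 6)
n=13: window = (2, 6, 5)
n=14: window = (6, 5, 1)
n=15: window = (5, 1, 1)
n=16: window = (1, 1, 4)
n=17: window = (1, 4, 4)
n=18: window = (4, 4, 5)
n=19: window = (4, 5, 1)
n=20: window = (5, 1, 5)
n=21: window = (1, 5, 5)
n=22: window = (5, 5, 5)
n=23: window = (5, 5, 4)
n=24: window = (5, 4, 2)
n=25: window = (4, 2, 0)
n=26: window = (2, 0, 2)
n=27: window = (0, 2, 0)
n=28: window = (2, 0, 3)
n=29: window = (0, 3, 2)
n=30: window = (3, 2, 5)
n=31: window = (2, 5, 0)
n=32: window = (5, 0, 0)
n=33: window = (0, 0, 4)
n=34: window = (0, 4, 1)
n=35: window = (4, 1, 1)
n=36: window = (1, 1, 6)
n=37: window = (1, 6, 1)
n=38: window = (6, 1, 2)
n=39: window = (1, 2, 4)
n=40: window = (2, 4, 2)
…
n=46: window = (5, 0, 1)
n=47: window = (0, 1, 6)
n=48: window = (1, 6, 3)
window at n=48 equals window at n=0 → period = 48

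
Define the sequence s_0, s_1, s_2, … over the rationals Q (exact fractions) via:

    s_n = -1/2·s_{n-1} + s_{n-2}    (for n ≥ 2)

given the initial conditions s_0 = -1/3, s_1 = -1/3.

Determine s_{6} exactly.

s_2 = -1/2·-1/3 + 1·-1/3 = -1/6
s_3 = -1/2·-1/6 + 1·-1/3 = -1/4
s_4 = -1/2·-1/4 + 1·-1/6 = -1/24
s_5 = -1/2·-1/24 + 1·-1/4 = -11/48
s_6 = -1/2·-11/48 + 1·-1/24 = 7/96

7/96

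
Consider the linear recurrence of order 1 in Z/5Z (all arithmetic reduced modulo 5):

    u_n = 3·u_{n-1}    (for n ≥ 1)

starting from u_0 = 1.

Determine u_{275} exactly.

2

u_1 = 3·1 = 3
u_2 = 3·3 = 4
u_3 = 3·4 = 2
u_4 = 3·2 = 1
(u_4) = (1) = (u_0), so the sequence has period 4.
275 ≡ 3 (mod 4), hence u_275 = u_3 = 2.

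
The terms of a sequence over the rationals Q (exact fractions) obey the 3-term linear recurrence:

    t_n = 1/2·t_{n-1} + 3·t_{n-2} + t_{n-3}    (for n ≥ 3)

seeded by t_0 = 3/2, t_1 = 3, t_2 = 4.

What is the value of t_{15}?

778416761/8192

t_3 = 1/2·4 + 3·3 + 1·3/2 = 25/2
t_4 = 1/2·25/2 + 3·4 + 1·3 = 85/4
t_5 = 1/2·85/4 + 3·25/2 + 1·4 = 417/8
t_6 = 1/2·417/8 + 3·85/4 + 1·25/2 = 1637/16
t_7 = 1/2·1637/16 + 3·417/8 + 1·85/4 = 7321/32
t_8 = 1/2·7321/32 + 3·1637/16 + 1·417/8 = 30301/64
t_9 = 1/2·30301/64 + 3·7321/32 + 1·1637/16 = 131249/128
t_10 = 1/2·131249/128 + 3·30301/64 + 1·7321/32 = 553429/256
t_11 = 1/2·553429/256 + 3·131249/128 + 1·30301/64 = 2370825/512
t_12 = 1/2·2370825/512 + 3·553429/256 + 1·131249/128 = 10061965/1024
t_13 = 1/2·10061965/1024 + 3·2370825/512 + 1·553429/256 = 42939297/2048
t_14 = 1/2·42939297/2048 + 3·10061965/1024 + 1·2370825/512 = 182649477/4096
t_15 = 1/2·182649477/4096 + 3·42939297/2048 + 1·10061965/1024 = 778416761/8192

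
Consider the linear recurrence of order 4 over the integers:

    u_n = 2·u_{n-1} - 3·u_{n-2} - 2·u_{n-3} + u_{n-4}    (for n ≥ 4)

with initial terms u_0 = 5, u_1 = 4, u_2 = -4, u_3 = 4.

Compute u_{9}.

-230

u_4 = 2·4 + -3·-4 + -2·4 + 1·5 = 17
u_5 = 2·17 + -3·4 + -2·-4 + 1·4 = 34
u_6 = 2·34 + -3·17 + -2·4 + 1·-4 = 5
u_7 = 2·5 + -3·34 + -2·17 + 1·4 = -122
u_8 = 2·-122 + -3·5 + -2·34 + 1·17 = -310
u_9 = 2·-310 + -3·-122 + -2·5 + 1·34 = -230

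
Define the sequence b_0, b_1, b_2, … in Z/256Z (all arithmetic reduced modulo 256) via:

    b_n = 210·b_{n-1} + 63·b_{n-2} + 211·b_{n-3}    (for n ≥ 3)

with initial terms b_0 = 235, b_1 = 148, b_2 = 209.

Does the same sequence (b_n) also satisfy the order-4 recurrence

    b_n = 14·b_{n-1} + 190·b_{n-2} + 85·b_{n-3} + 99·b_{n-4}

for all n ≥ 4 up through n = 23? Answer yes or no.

Terms b_0..b_23: 235, 148, 209, 143, 185, 54, 176, 37, 44, 67, 73, 163, 230, 244, 27, 196, 137, 223, 49, 254, 56, 213, 220, 11
n=4: candidate gives 245, actual b_4 = 185 ✗

no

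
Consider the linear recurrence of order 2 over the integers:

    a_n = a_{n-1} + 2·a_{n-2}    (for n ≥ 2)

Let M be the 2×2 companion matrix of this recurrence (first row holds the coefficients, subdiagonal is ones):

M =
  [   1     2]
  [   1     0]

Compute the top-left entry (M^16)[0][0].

(M^16)[0][0] is the top entry after applying M 16 times to the unit state (1, 0). Equivalently it is h_{17} for the auxiliary sequence (h_n) obeying the same recurrence with h_1 = 1 and h_i = 0 for 0 ≤ i < 1:
h_2 = 1·1 + 2·0 = 1
h_3 = 1·1 + 2·1 = 3
h_4 = 1·3 + 2·1 = 5
h_5 = 1·5 + 2·3 = 11
h_6 = 1·11 + 2·5 = 21
h_7 = 1·21 + 2·11 = 43
h_8 = 1·43 + 2·21 = 85
h_9 = 1·85 + 2·43 = 171
h_10 = 1·171 + 2·85 = 341
h_11 = 1·341 + 2·171 = 683
h_12 = 1·683 + 2·341 = 1365
h_13 = 1·1365 + 2·683 = 2731
h_14 = 1·2731 + 2·1365 = 5461
h_15 = 1·5461 + 2·2731 = 10923
h_16 = 1·10923 + 2·5461 = 21845
h_17 = 1·21845 + 2·10923 = 43691

43691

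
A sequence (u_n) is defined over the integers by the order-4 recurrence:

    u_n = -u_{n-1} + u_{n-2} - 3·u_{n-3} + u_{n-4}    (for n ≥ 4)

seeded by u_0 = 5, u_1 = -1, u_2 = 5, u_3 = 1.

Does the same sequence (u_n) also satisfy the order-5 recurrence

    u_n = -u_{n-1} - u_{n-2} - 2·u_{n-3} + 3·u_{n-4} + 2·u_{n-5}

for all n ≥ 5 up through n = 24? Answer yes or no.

Terms u_0..u_24: 5, -1, 5, 1, 12, -27, 41, -103, 237, -490, 1077, -2381, 5165, -11267, 24652, -53795, 117413, -256431, 559881, -1222346, 2668933, -5827353, 12723205, -27779703, 60653900
n=5: candidate gives -16, actual u_5 = -27 ✗

no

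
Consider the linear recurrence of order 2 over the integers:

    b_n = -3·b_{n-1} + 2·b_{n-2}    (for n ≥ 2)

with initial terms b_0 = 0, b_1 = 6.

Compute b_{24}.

-25250624208810

b_2 = -3·6 + 2·0 = -18
b_3 = -3·-18 + 2·6 = 66
b_4 = -3·66 + 2·-18 = -234
b_5 = -3·-234 + 2·66 = 834
b_6 = -3·834 + 2·-234 = -2970
b_7 = -3·-2970 + 2·834 = 10578
b_8 = -3·10578 + 2·-2970 = -37674
b_9 = -3·-37674 + 2·10578 = 134178
b_10 = -3·134178 + 2·-37674 = -477882
b_11 = -3·-477882 + 2·134178 = 1702002
b_12 = -3·1702002 + 2·-477882 = -6061770
b_13 = -3·-6061770 + 2·1702002 = 21589314
b_14 = -3·21589314 + 2·-6061770 = -76891482
b_15 = -3·-76891482 + 2·21589314 = 273853074
b_16 = -3·273853074 + 2·-76891482 = -975342186
b_17 = -3·-975342186 + 2·273853074 = 3473732706
b_18 = -3·3473732706 + 2·-975342186 = -12371882490
b_19 = -3·-12371882490 + 2·3473732706 = 44063112882
b_20 = -3·44063112882 + 2·-12371882490 = -156933103626
b_21 = -3·-156933103626 + 2·44063112882 = 558925536642
b_22 = -3·558925536642 + 2·-156933103626 = -1990642817178
b_23 = -3·-1990642817178 + 2·558925536642 = 7089779524818
b_24 = -3·7089779524818 + 2·-1990642817178 = -25250624208810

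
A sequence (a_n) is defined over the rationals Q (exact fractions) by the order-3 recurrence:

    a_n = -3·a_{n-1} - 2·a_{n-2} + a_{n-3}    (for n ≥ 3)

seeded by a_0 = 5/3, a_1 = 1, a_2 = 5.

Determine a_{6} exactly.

410/3

a_3 = -3·5 + -2·1 + 1·5/3 = -46/3
a_4 = -3·-46/3 + -2·5 + 1·1 = 37
a_5 = -3·37 + -2·-46/3 + 1·5 = -226/3
a_6 = -3·-226/3 + -2·37 + 1·-46/3 = 410/3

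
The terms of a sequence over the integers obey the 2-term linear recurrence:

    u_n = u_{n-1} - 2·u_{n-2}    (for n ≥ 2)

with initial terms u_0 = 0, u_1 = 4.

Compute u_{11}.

u_2 = 1·4 + -2·0 = 4
u_3 = 1·4 + -2·4 = -4
u_4 = 1·-4 + -2·4 = -12
u_5 = 1·-12 + -2·-4 = -4
u_6 = 1·-4 + -2·-12 = 20
u_7 = 1·20 + -2·-4 = 28
u_8 = 1·28 + -2·20 = -12
u_9 = 1·-12 + -2·28 = -68
u_10 = 1·-68 + -2·-12 = -44
u_11 = 1·-44 + -2·-68 = 92

92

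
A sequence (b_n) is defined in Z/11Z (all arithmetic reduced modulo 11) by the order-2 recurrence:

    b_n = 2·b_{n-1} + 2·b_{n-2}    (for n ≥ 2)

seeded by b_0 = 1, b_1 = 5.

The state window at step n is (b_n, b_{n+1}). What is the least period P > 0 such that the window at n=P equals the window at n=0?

10

n=0: window = (1, 5)
n=1: window = (5, 1)
n=2: window = (1, 1)
n=3: window = (1, 4)
n=4: window = (4, 10)
n=5: window = (10, 6)
n=6: window = (6, 10)
n=7: window = (10, 10)
n=8: window = (10, 7)
n=9: window = (7, 1)
n=10: window = (1, 5)
window at n=10 equals window at n=0 → period = 10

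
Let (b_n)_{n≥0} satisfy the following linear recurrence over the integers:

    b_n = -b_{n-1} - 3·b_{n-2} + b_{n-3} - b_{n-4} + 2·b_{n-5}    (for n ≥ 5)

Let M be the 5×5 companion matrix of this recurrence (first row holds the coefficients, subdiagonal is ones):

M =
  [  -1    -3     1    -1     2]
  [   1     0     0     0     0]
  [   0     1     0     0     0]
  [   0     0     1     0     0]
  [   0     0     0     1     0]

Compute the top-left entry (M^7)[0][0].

6

(M^7)[0][0] is the top entry after applying M 7 times to the unit state (1, 0, 0, 0, 0). Equivalently it is h_{11} for the auxiliary sequence (h_n) obeying the same recurrence with h_4 = 1 and h_i = 0 for 0 ≤ i < 4:
h_5 = -1·1 + -3·0 + 1·0 + -1·0 + 2·0 = -1
h_6 = -1·-1 + -3·1 + 1·0 + -1·0 + 2·0 = -2
h_7 = -1·-2 + -3·-1 + 1·1 + -1·0 + 2·0 = 6
h_8 = -1·6 + -3·-2 + 1·-1 + -1·1 + 2·0 = -2
h_9 = -1·-2 + -3·6 + 1·-2 + -1·-1 + 2·1 = -15
h_10 = -1·-15 + -3·-2 + 1·6 + -1·-2 + 2·-1 = 27
h_11 = -1·27 + -3·-15 + 1·-2 + -1·6 + 2·-2 = 6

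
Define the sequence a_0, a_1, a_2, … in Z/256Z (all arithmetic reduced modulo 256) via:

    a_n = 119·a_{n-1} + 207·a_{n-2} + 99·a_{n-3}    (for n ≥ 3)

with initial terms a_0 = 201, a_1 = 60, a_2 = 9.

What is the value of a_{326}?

a_3 = 119·9 + 207·60 + 99·201 = 110
a_4 = 119·110 + 207·9 + 99·60 = 157
a_5 = 119·157 + 207·110 + 99·9 = 104
a_6 = 119·104 + 207·157 + 99·110 = 213
a_7 = 119·213 + 207·104 + 99·157 = 210
a_8 = 119·210 + 207·213 + 99·104 = 17
Continuing the recurrence:
  a_9 = 20;  a_10 = 65;  a_11 = 246;  a_12 = 165;  a_13 = 192;  a_14 = 205
  a_15 = 90;  a_16 = 217;  a_17 = 236;  a_18 = 249;  a_19 = 126;  a_20 = 45
  a_21 = 24;  a_22 = 69;  a_23 = 226;  a_24 = 33;  a_25 = 196;  a_26 = 49
  a_27 = 6;  a_28 = 53;  a_29 = 112;  a_30 = 61;  a_31 = 106;  a_32 = 233
  a_33 = 156;  a_34 = 233;  a_35 = 142;  a_36 = 189;  a_37 = 200;  a_38 = 181
  a_39 = 242;  a_40 = 49;  a_41 = 116;  a_42 = 33;  a_43 = 22;  a_44 = 197
  a_45 = 32;  a_46 = 173;  a_47 = 122;  a_48 = 249;  a_49 = 76;  a_50 = 217
  a_51 = 158;  a_52 = 77;  a_53 = 120;  a_54 = 37;  a_55 = 2;  a_56 = 65
  a_57 = 36;  a_58 = 17;  a_59 = 38;  a_60 = 85;  a_61 = 208;  a_62 = 29
  a_63 = 138;  a_64 = 9;  a_65 = 252;  a_66 = 201;  a_67 = 174;  a_68 = 221
  a_69 = 40;  a_70 = 149;  a_71 = 18;  a_72 = 81;  a_73 = 212;  a_74 = 1
  a_75 = 54;  a_76 = 229;  a_77 = 128;  a_78 = 141;  a_79 = 154;  a_80 = 25
  a_81 = 172;  a_82 = 185;  a_83 = 190;  a_84 = 109;  a_85 = 216;  a_86 = 5
  a_87 = 34;  a_88 = 97;  a_89 = 132;  a_90 = 241;  a_91 = 70;  a_92 = 117
  a_93 = 48;  a_94 = 253;  a_95 = 170;  a_96 = 41;  a_97 = 92;  a_98 = 169
  a_99 = 206;  a_100 = 253;  a_101 = 136;  a_102 = 117;  a_103 = 50;  a_104 = 113
  a_105 = 52;  a_106 = 225;  a_107 = 86;  a_108 = 5;  a_109 = 224;  a_110 = 109
  a_111 = 186;  a_112 = 57;  a_113 = 12;  a_114 = 153;  a_115 = 222;  a_116 = 141
  a_117 = 56;  a_118 = 229;  a_119 = 66;  a_120 = 129;  a_121 = 228;  a_122 = 209
  a_123 = 102;  a_124 = 149;  a_125 = 144;  a_126 = 221;  a_127 = 202;  a_128 = 73
  a_129 = 188;  a_130 = 137;  a_131 = 238;  a_132 = 29;  a_133 = 232;  a_134 = 85
  a_135 = 82;  a_136 = 145;  a_137 = 148;  a_138 = 193;  a_139 = 118;  a_140 = 37
  a_141 = 64;  a_142 = 77;  a_143 = 218;  a_144 = 89;  a_145 = 108;  a_146 = 121
  a_147 = 254;  a_148 = 173;  a_149 = 152;  a_150 = 197;  a_151 = 98;  a_152 = 161
  a_153 = 68;  a_154 = 177;  a_155 = 134;  a_156 = 181;  a_157 = 240;  a_158 = 189
  a_159 = 234;  a_160 = 105;  a_161 = 28;  a_162 = 105;  a_163 = 14;  a_164 = 61
  a_165 = 72;  a_166 = 53;  a_167 = 114;  a_168 = 177;  a_169 = 244;  a_170 = 161
  a_171 = 150;  a_172 = 69;  a_173 = 160;  a_174 = 45;  a_175 = 250;  a_176 = 121
  a_177 = 204;  a_178 = 89;  a_179 = 30;  a_180 = 205;  a_181 = 248;  a_182 = 165
  a_183 = 130;  a_184 = 193;  a_185 = 164;  a_186 = 145;  a_187 = 166;  a_188 = 213
  a_189 = 80;  a_190 = 157;  a_191 = 10;  a_192 = 137;  a_193 = 124;  a_194 = 73
  a_195 = 46;  a_196 = 93;  a_197 = 168;  a_198 = 21;  a_199 = 146;  a_200 = 209
  a_201 = 84;  a_202 = 129;  a_203 = 182;  a_204 = 101;  a_205 = 0;  a_206 = 13
  a_207 = 26;  a_208 = 153;  a_209 = 44;  a_210 = 57;  a_211 = 62;  a_212 = 237
  a_213 = 88;  a_214 = 133;  a_215 = 162;  a_216 = 225;  a_217 = 4;  a_218 = 113
  a_219 = 198;  a_220 = 245;  a_221 = 176;  a_222 = 125;  a_223 = 42;  a_224 = 169
  a_225 = 220;  a_226 = 41;  a_227 = 78;  a_228 = 125;  a_229 = 8;  a_230 = 245
  a_231 = 178;  a_232 = 241;  a_233 = 180;  a_234 = 97;  a_235 = 214;  a_236 = 133
  a_237 = 96;  a_238 = 237;  a_239 = 58;  a_240 = 185;  a_241 = 140;  a_242 = 25
  a_243 = 94;  a_244 = 13;  a_245 = 184;  a_246 = 101;  a_247 = 194;  a_248 = 1
  a_249 = 100;  a_250 = 81;  a_251 = 230;  a_252 = 21;  a_253 = 16;  a_254 = 93
  a_255 = 74;  a_256 = 201;  a_257 = 60;  a_258 = 9;  a_259 = 110;  a_260 = 157
  a_261 = 104;  a_262 = 213;  a_263 = 210;  a_264 = 17;  a_265 = 20;  a_266 = 65
  a_267 = 246;  a_268 = 165;  a_269 = 192;  a_270 = 205;  a_271 = 90;  a_272 = 217
  a_273 = 236;  a_274 = 249;  a_275 = 126;  a_276 = 45;  a_277 = 24;  a_278 = 69
  a_279 = 226;  a_280 = 33;  a_281 = 196;  a_282 = 49;  a_283 = 6;  a_284 = 53
  a_285 = 112;  a_286 = 61;  a_287 = 106;  a_288 = 233;  a_289 = 156;  a_290 = 233
  a_291 = 142;  a_292 = 189;  a_293 = 200;  a_294 = 181;  a_295 = 242;  a_296 = 49
  a_297 = 116;  a_298 = 33;  a_299 = 22;  a_300 = 197;  a_301 = 32;  a_302 = 173
  a_303 = 122;  a_304 = 249;  a_305 = 76;  a_306 = 217;  a_307 = 158;  a_308 = 77
  a_309 = 120;  a_310 = 37;  a_311 = 2;  a_312 = 65;  a_313 = 36;  a_314 = 17
  a_315 = 38;  a_316 = 85;  a_317 = 208;  a_318 = 29;  a_319 = 138;  a_320 = 9
  a_321 = 252;  a_322 = 201;  a_323 = 174;  a_324 = 221
a_325 = 119·221 + 207·174 + 99·201 = 40
a_326 = 119·40 + 207·221 + 99·174 = 149

149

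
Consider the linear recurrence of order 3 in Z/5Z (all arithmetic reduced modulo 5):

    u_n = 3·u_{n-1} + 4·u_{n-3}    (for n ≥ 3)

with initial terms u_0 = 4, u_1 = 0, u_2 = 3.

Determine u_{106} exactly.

u_3 = 3·3 + 0·0 + 4·4 = 0
u_4 = 3·0 + 0·3 + 4·0 = 0
u_5 = 3·0 + 0·0 + 4·3 = 2
u_6 = 3·2 + 0·0 + 4·0 = 1
u_7 = 3·1 + 0·2 + 4·0 = 3
u_8 = 3·3 + 0·1 + 4·2 = 2
u_9 = 3·2 + 0·3 + 4·1 = 0
u_10 = 3·0 + 0·2 + 4·3 = 2
u_11 = 3·2 + 0·0 + 4·2 = 4
u_12 = 3·4 + 0·2 + 4·0 = 2
u_13 = 3·2 + 0·4 + 4·2 = 4
u_14 = 3·4 + 0·2 + 4·4 = 3
u_15 = 3·3 + 0·4 + 4·2 = 2
u_16 = 3·2 + 0·3 + 4·4 = 2
u_17 = 3·2 + 0·2 + 4·3 = 3
u_18 = 3·3 + 0·2 + 4·2 = 2
u_19 = 3·2 + 0·3 + 4·2 = 4
u_20 = 3·4 + 0·2 + 4·3 = 4
u_21 = 3·4 + 0·4 + 4·2 = 0
u_22 = 3·0 + 0·4 + 4·4 = 1
u_23 = 3·1 + 0·0 + 4·4 = 4
u_24 = 3·4 + 0·1 + 4·0 = 2
u_25 = 3·2 + 0·4 + 4·1 = 0
u_26 = 3·0 + 0·2 + 4·4 = 1
u_27 = 3·1 + 0·0 + 4·2 = 1
u_28 = 3·1 + 0·1 + 4·0 = 3
u_29 = 3·3 + 0·1 + 4·1 = 3
u_30 = 3·3 + 0·3 + 4·1 = 3
u_31 = 3·3 + 0·3 + 4·3 = 1
u_32 = 3·1 + 0·3 + 4·3 = 0
u_33 = 3·0 + 0·1 + 4·3 = 2
u_34 = 3·2 + 0·0 + 4·1 = 0
u_35 = 3·0 + 0·2 + 4·0 = 0
u_36 = 3·0 + 0·0 + 4·2 = 3
u_37 = 3·3 + 0·0 + 4·0 = 4
u_38 = 3·4 + 0·3 + 4·0 = 2
u_39 = 3·2 + 0·4 + 4·3 = 3
u_40 = 3·3 + 0·2 + 4·4 = 0
u_41 = 3·0 + 0·3 + 4·2 = 3
u_42 = 3·3 + 0·0 + 4·3 = 1
u_43 = 3·1 + 0·3 + 4·0 = 3
u_44 = 3·3 + 0·1 + 4·3 = 1
u_45 = 3·1 + 0·3 + 4·1 = 2
u_46 = 3·2 + 0·1 + 4·3 = 3
u_47 = 3·3 + 0·2 + 4·1 = 3
u_48 = 3·3 + 0·3 + 4·2 = 2
u_49 = 3·2 + 0·3 + 4·3 = 3
u_50 = 3·3 + 0·2 + 4·3 = 1
u_51 = 3·1 + 0·3 + 4·2 = 1
u_52 = 3·1 + 0·1 + 4·3 = 0
u_53 = 3·0 + 0·1 + 4·1 = 4
u_54 = 3·4 + 0·0 + 4·1 = 1
u_55 = 3·1 + 0·4 + 4·0 = 3
u_56 = 3·3 + 0·1 + 4·4 = 0
u_57 = 3·0 + 0·3 + 4·1 = 4
u_58 = 3·4 + 0·0 + 4·3 = 4
u_59 = 3·4 + 0·4 + 4·0 = 2
u_60 = 3·2 + 0·4 + 4·4 = 2
u_61 = 3·2 + 0·2 + 4·4 = 2
u_62 = 3·2 + 0·2 + 4·2 = 4
u_63 = 3·4 + 0·2 + 4·2 = 0
u_64 = 3·0 + 0·4 + 4·2 = 3
u_65 = 3·3 + 0·0 + 4·4 = 0
u_66 = 3·0 + 0·3 + 4·0 = 0
u_67 = 3·0 + 0·0 + 4·3 = 2
u_68 = 3·2 + 0·0 + 4·0 = 1
u_69 = 3·1 + 0·2 + 4·0 = 3
u_70 = 3·3 + 0·1 + 4·2 = 2
u_71 = 3·2 + 0·3 + 4·1 = 0
u_72 = 3·0 + 0·2 + 4·3 = 2
u_73 = 3·2 + 0·0 + 4·2 = 4
u_74 = 3·4 + 0·2 + 4·0 = 2
u_75 = 3·2 + 0·4 + 4·2 = 4
u_76 = 3·4 + 0·2 + 4·4 = 3
u_77 = 3·3 + 0·4 + 4·2 = 2
u_78 = 3·2 + 0·3 + 4·4 = 2
u_79 = 3·2 + 0·2 + 4·3 = 3
u_80 = 3·3 + 0·2 + 4·2 = 2
u_81 = 3·2 + 0·3 + 4·2 = 4
u_82 = 3·4 + 0·2 + 4·3 = 4
u_83 = 3·4 + 0·4 + 4·2 = 0
u_84 = 3·0 + 0·4 + 4·4 = 1
u_85 = 3·1 + 0·0 + 4·4 = 4
u_86 = 3·4 + 0·1 + 4·0 = 2
u_87 = 3·2 + 0·4 + 4·1 = 0
u_88 = 3·0 + 0·2 + 4·4 = 1
u_89 = 3·1 + 0·0 + 4·2 = 1
u_90 = 3·1 + 0·1 + 4·0 = 3
u_91 = 3·3 + 0·1 + 4·1 = 3
u_92 = 3·3 + 0·3 + 4·1 = 3
u_93 = 3·3 + 0·3 + 4·3 = 1
u_94 = 3·1 + 0·3 + 4·3 = 0
u_95 = 3·0 + 0·1 + 4·3 = 2
u_96 = 3·2 + 0·0 + 4·1 = 0
u_97 = 3·0 + 0·2 + 4·0 = 0
u_98 = 3·0 + 0·0 + 4·2 = 3
u_99 = 3·3 + 0·0 + 4·0 = 4
u_100 = 3·4 + 0·3 + 4·0 = 2
u_101 = 3·2 + 0·4 + 4·3 = 3
u_102 = 3·3 + 0·2 + 4·4 = 0
u_103 = 3·0 + 0·3 + 4·2 = 3
u_104 = 3·3 + 0·0 + 4·3 = 1
u_105 = 3·1 + 0·3 + 4·0 = 3
u_106 = 3·3 + 0·1 + 4·3 = 1

1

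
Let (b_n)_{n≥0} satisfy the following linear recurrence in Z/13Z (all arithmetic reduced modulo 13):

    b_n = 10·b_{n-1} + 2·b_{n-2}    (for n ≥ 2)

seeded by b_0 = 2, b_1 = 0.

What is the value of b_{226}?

b_2 = 10·0 + 2·2 = 4
b_3 = 10·4 + 2·0 = 1
b_4 = 10·1 + 2·4 = 5
b_5 = 10·5 + 2·1 = 0
b_6 = 10·0 + 2·5 = 10
b_7 = 10·10 + 2·0 = 9
b_8 = 10·9 + 2·10 = 6
b_9 = 10·6 + 2·9 = 0
b_10 = 10·0 + 2·6 = 12
b_11 = 10·12 + 2·0 = 3
b_12 = 10·3 + 2·12 = 2
b_13 = 10·2 + 2·3 = 0
(b_12, b_13) = (2, 0) = (b_0, b_1), so the sequence has period 12.
226 ≡ 10 (mod 12), hence b_226 = b_10 = 12.

12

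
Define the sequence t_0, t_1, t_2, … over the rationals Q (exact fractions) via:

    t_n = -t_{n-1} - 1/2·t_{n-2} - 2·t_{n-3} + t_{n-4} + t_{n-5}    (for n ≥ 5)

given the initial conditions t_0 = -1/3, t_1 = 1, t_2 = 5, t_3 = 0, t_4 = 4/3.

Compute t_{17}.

-56659/32

t_5 = -1·4/3 + -1/2·0 + -2·5 + 1·1 + 1·-1/3 = -32/3
t_6 = -1·-32/3 + -1/2·4/3 + -2·0 + 1·5 + 1·1 = 16
t_7 = -1·16 + -1/2·-32/3 + -2·4/3 + 1·0 + 1·5 = -25/3
t_8 = -1·-25/3 + -1/2·16 + -2·-32/3 + 1·4/3 + 1·0 = 23
t_9 = -1·23 + -1/2·-25/3 + -2·16 + 1·-32/3 + 1·4/3 = -361/6
t_10 = -1·-361/6 + -1/2·23 + -2·-25/3 + 1·16 + 1·-32/3 = 212/3
t_11 = -1·212/3 + -1/2·-361/6 + -2·23 + 1·-25/3 + 1·16 = -947/12
t_12 = -1·-947/12 + -1/2·212/3 + -2·-361/6 + 1·23 + 1·-25/3 = 2143/12
t_13 = -1·2143/12 + -1/2·-947/12 + -2·212/3 + 1·-361/6 + 1·23 = -2541/8
t_14 = -1·-2541/8 + -1/2·2143/12 + -2·-947/12 + 1·212/3 + 1·-361/6 = 1190/3
t_15 = -1·1190/3 + -1/2·-2541/8 + -2·2143/12 + 1·-947/12 + 1·212/3 = -28957/48
t_16 = -1·-28957/48 + -1/2·1190/3 + -2·-2541/8 + 1·2143/12 + 1·-947/12 = 54713/48
t_17 = -1·54713/48 + -1/2·-28957/48 + -2·1190/3 + 1·-2541/8 + 1·2143/12 = -56659/32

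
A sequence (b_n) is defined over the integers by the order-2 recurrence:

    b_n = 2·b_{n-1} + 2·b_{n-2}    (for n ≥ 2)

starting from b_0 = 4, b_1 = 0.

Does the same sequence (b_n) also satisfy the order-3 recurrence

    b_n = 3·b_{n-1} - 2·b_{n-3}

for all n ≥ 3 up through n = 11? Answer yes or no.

yes

Terms b_0..b_11: 4, 0, 8, 16, 48, 128, 352, 960, 2624, 7168, 19584, 53504
n=3: candidate gives 16, actual b_3 = 16 ✓
n=4: candidate gives 48, actual b_4 = 48 ✓
n=5: candidate gives 128, actual b_5 = 128 ✓
n=6: candidate gives 352, actual b_6 = 352 ✓
n=7: candidate gives 960, actual b_7 = 960 ✓
n=8: candidate gives 2624, actual b_8 = 2624 ✓
n=9: candidate gives 7168, actual b_9 = 7168 ✓
n=10: candidate gives 19584, actual b_10 = 19584 ✓
n=11: candidate gives 53504, actual b_11 = 53504 ✓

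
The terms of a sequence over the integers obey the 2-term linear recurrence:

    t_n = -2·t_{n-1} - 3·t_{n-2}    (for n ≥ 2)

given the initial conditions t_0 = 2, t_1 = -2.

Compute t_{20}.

114226

t_2 = -2·-2 + -3·2 = -2
t_3 = -2·-2 + -3·-2 = 10
t_4 = -2·10 + -3·-2 = -14
t_5 = -2·-14 + -3·10 = -2
t_6 = -2·-2 + -3·-14 = 46
t_7 = -2·46 + -3·-2 = -86
t_8 = -2·-86 + -3·46 = 34
t_9 = -2·34 + -3·-86 = 190
t_10 = -2·190 + -3·34 = -482
t_11 = -2·-482 + -3·190 = 394
t_12 = -2·394 + -3·-482 = 658
t_13 = -2·658 + -3·394 = -2498
t_14 = -2·-2498 + -3·658 = 3022
t_15 = -2·3022 + -3·-2498 = 1450
t_16 = -2·1450 + -3·3022 = -11966
t_17 = -2·-11966 + -3·1450 = 19582
t_18 = -2·19582 + -3·-11966 = -3266
t_19 = -2·-3266 + -3·19582 = -52214
t_20 = -2·-52214 + -3·-3266 = 114226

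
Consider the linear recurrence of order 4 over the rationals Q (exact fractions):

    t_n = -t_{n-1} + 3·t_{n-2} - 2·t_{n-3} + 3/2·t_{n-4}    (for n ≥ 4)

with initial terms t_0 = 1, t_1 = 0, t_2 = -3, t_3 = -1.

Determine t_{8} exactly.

-779/4

t_4 = -1·-1 + 3·-3 + -2·0 + 3/2·1 = -13/2
t_5 = -1·-13/2 + 3·-1 + -2·-3 + 3/2·0 = 19/2
t_6 = -1·19/2 + 3·-13/2 + -2·-1 + 3/2·-3 = -63/2
t_7 = -1·-63/2 + 3·19/2 + -2·-13/2 + 3/2·-1 = 143/2
t_8 = -1·143/2 + 3·-63/2 + -2·19/2 + 3/2·-13/2 = -779/4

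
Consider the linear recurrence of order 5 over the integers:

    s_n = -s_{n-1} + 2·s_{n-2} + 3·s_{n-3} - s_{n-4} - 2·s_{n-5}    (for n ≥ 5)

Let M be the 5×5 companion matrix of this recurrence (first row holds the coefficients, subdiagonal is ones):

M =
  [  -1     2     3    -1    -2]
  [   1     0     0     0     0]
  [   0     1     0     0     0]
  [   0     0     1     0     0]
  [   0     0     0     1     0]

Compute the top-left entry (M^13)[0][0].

(M^13)[0][0] is the top entry after applying M 13 times to the unit state (1, 0, 0, 0, 0). Equivalently it is h_{17} for the auxiliary sequence (h_n) obeying the same recurrence with h_4 = 1 and h_i = 0 for 0 ≤ i < 4:
h_5 = -1·1 + 2·0 + 3·0 + -1·0 + -2·0 = -1
h_6 = -1·-1 + 2·1 + 3·0 + -1·0 + -2·0 = 3
h_7 = -1·3 + 2·-1 + 3·1 + -1·0 + -2·0 = -2
h_8 = -1·-2 + 2·3 + 3·-1 + -1·1 + -2·0 = 4
h_9 = -1·4 + 2·-2 + 3·3 + -1·-1 + -2·1 = 0
h_10 = -1·0 + 2·4 + 3·-2 + -1·3 + -2·-1 = 1
h_11 = -1·1 + 2·0 + 3·4 + -1·-2 + -2·3 = 7
h_12 = -1·7 + 2·1 + 3·0 + -1·4 + -2·-2 = -5
h_13 = -1·-5 + 2·7 + 3·1 + -1·0 + -2·4 = 14
h_14 = -1·14 + 2·-5 + 3·7 + -1·1 + -2·0 = -4
h_15 = -1·-4 + 2·14 + 3·-5 + -1·7 + -2·1 = 8
h_16 = -1·8 + 2·-4 + 3·14 + -1·-5 + -2·7 = 17
h_17 = -1·17 + 2·8 + 3·-4 + -1·14 + -2·-5 = -17

-17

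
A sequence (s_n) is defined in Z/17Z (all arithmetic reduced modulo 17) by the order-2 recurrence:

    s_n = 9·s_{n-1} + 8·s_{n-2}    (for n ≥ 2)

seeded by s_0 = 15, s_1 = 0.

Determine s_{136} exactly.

s_2 = 9·0 + 8·15 = 1
s_3 = 9·1 + 8·0 = 9
s_4 = 9·9 + 8·1 = 4
s_5 = 9·4 + 8·9 = 6
s_6 = 9·6 + 8·4 = 1
s_7 = 9·1 + 8·6 = 6
s_8 = 9·6 + 8·1 = 11
s_9 = 9·11 + 8·6 = 11
s_10 = 9·11 + 8·11 = 0
s_11 = 9·0 + 8·11 = 3
s_12 = 9·3 + 8·0 = 10
s_13 = 9·10 + 8·3 = 12
s_14 = 9·12 + 8·10 = 1
s_15 = 9·1 + 8·12 = 3
s_16 = 9·3 + 8·1 = 1
s_17 = 9·1 + 8·3 = 16
s_18 = 9·16 + 8·1 = 16
s_19 = 9·16 + 8·16 = 0
s_20 = 9·0 + 8·16 = 9
s_21 = 9·9 + 8·0 = 13
s_22 = 9·13 + 8·9 = 2
s_23 = 9·2 + 8·13 = 3
s_24 = 9·3 + 8·2 = 9
s_25 = 9·9 + 8·3 = 3
s_26 = 9·3 + 8·9 = 14
s_27 = 9·14 + 8·3 = 14
s_28 = 9·14 + 8·14 = 0
s_29 = 9·0 + 8·14 = 10
s_30 = 9·10 + 8·0 = 5
s_31 = 9·5 + 8·10 = 6
s_32 = 9·6 + 8·5 = 9
s_33 = 9·9 + 8·6 = 10
s_34 = 9·10 + 8·9 = 9
s_35 = 9·9 + 8·10 = 8
s_36 = 9·8 + 8·9 = 8
s_37 = 9·8 + 8·8 = 0
s_38 = 9·0 + 8·8 = 13
s_39 = 9·13 + 8·0 = 15
s_40 = 9·15 + 8·13 = 1
s_41 = 9·1 + 8·15 = 10
s_42 = 9·10 + 8·1 = 13
s_43 = 9·13 + 8·10 = 10
s_44 = 9·10 + 8·13 = 7
s_45 = 9·7 + 8·10 = 7
s_46 = 9·7 + 8·7 = 0
s_47 = 9·0 + 8·7 = 5
s_48 = 9·5 + 8·0 = 11
s_49 = 9·11 + 8·5 = 3
s_50 = 9·3 + 8·11 = 13
s_51 = 9·13 + 8·3 = 5
s_52 = 9·5 + 8·13 = 13
s_53 = 9·13 + 8·5 = 4
s_54 = 9·4 + 8·13 = 4
s_55 = 9·4 + 8·4 = 0
s_56 = 9·0 + 8·4 = 15
s_57 = 9·15 + 8·0 = 16
s_58 = 9·16 + 8·15 = 9
s_59 = 9·9 + 8·16 = 5
s_60 = 9·5 + 8·9 = 15
s_61 = 9·15 + 8·5 = 5
s_62 = 9·5 + 8·15 = 12
s_63 = 9·12 + 8·5 = 12
s_64 = 9·12 + 8·12 = 0
s_65 = 9·0 + 8·12 = 11
s_66 = 9·11 + 8·0 = 14
s_67 = 9·14 + 8·11 = 10
s_68 = 9·10 + 8·14 = 15
s_69 = 9·15 + 8·10 = 11
s_70 = 9·11 + 8·15 = 15
s_71 = 9·15 + 8·11 = 2
s_72 = 9·2 + 8·15 = 2
s_73 = 9·2 + 8·2 = 0
s_74 = 9·0 + 8·2 = 16
s_75 = 9·16 + 8·0 = 8
s_76 = 9·8 + 8·16 = 13
s_77 = 9·13 + 8·8 = 11
s_78 = 9·11 + 8·13 = 16
s_79 = 9·16 + 8·11 = 11
s_80 = 9·11 + 8·16 = 6
s_81 = 9·6 + 8·11 = 6
s_82 = 9·6 + 8·6 = 0
s_83 = 9·0 + 8·6 = 14
s_84 = 9·14 + 8·0 = 7
s_85 = 9·7 + 8·14 = 5
s_86 = 9·5 + 8·7 = 16
s_87 = 9·16 + 8·5 = 14
s_88 = 9·14 + 8·16 = 16
s_89 = 9·16 + 8·14 = 1
s_90 = 9·1 + 8·16 = 1
s_91 = 9·1 + 8·1 = 0
s_92 = 9·0 + 8·1 = 8
s_93 = 9·8 + 8·0 = 4
s_94 = 9·4 + 8·8 = 15
s_95 = 9·15 + 8·4 = 14
s_96 = 9·14 + 8·15 = 8
s_97 = 9·8 + 8·14 = 14
s_98 = 9·14 + 8·8 = 3
s_99 = 9·3 + 8·14 = 3
s_100 = 9·3 + 8·3 = 0
s_101 = 9·0 + 8·3 = 7
s_102 = 9·7 + 8·0 = 12
s_103 = 9·12 + 8·7 = 11
s_104 = 9·11 + 8·12 = 8
s_105 = 9·8 + 8·11 = 7
s_106 = 9·7 + 8·8 = 8
s_107 = 9·8 + 8·7 = 9
s_108 = 9·9 + 8·8 = 9
s_109 = 9·9 + 8·9 = 0
s_110 = 9·0 + 8·9 = 4
s_111 = 9·4 + 8·0 = 2
s_112 = 9·2 + 8·4 = 16
s_113 = 9·16 + 8·2 = 7
s_114 = 9·7 + 8·16 = 4
s_115 = 9·4 + 8·7 = 7
s_116 = 9·7 + 8·4 = 10
s_117 = 9·10 + 8·7 = 10
s_118 = 9·10 + 8·10 = 0
s_119 = 9·0 + 8·10 = 12
s_120 = 9·12 + 8·0 = 6
s_121 = 9·6 + 8·12 = 14
s_122 = 9·14 + 8·6 = 4
s_123 = 9·4 + 8·14 = 12
s_124 = 9·12 + 8·4 = 4
s_125 = 9·4 + 8·12 = 13
s_126 = 9·13 + 8·4 = 13
s_127 = 9·13 + 8·13 = 0
s_128 = 9·0 + 8·13 = 2
s_129 = 9·2 + 8·0 = 1
s_130 = 9·1 + 8·2 = 8
s_131 = 9·8 + 8·1 = 12
s_132 = 9·12 + 8·8 = 2
s_133 = 9·2 + 8·12 = 12
s_134 = 9·12 + 8·2 = 5
s_135 = 9·5 + 8·12 = 5
s_136 = 9·5 + 8·5 = 0

0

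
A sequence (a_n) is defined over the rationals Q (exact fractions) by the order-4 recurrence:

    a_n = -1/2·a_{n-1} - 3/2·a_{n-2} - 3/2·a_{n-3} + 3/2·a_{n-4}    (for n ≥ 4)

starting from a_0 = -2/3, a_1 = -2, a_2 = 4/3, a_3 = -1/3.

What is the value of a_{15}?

a_4 = -1/2·-1/3 + -3/2·4/3 + -3/2·-2 + 3/2·-2/3 = 1/6
a_5 = -1/2·1/6 + -3/2·-1/3 + -3/2·4/3 + 3/2·-2 = -55/12
a_6 = -1/2·-55/12 + -3/2·1/6 + -3/2·-1/3 + 3/2·4/3 = 109/24
a_7 = -1/2·109/24 + -3/2·-55/12 + -3/2·1/6 + 3/2·-1/3 = 185/48
a_8 = -1/2·185/48 + -3/2·109/24 + -3/2·-55/12 + 3/2·1/6 = -155/96
a_9 = -1/2·-155/96 + -3/2·185/48 + -3/2·109/24 + 3/2·-55/12 = -3583/192
a_10 = -1/2·-3583/192 + -3/2·-155/96 + -3/2·185/48 + 3/2·109/24 = 4909/384
a_11 = -1/2·4909/384 + -3/2·-3583/192 + -3/2·-155/96 + 3/2·185/48 = 22889/768
a_12 = -1/2·22889/768 + -3/2·4909/384 + -3/2·-3583/192 + 3/2·-155/96 = -13067/1536
a_13 = -1/2·-13067/1536 + -3/2·22889/768 + -3/2·4909/384 + 3/2·-3583/192 = -269167/3072
a_14 = -1/2·-269167/3072 + -3/2·-13067/1536 + -3/2·22889/768 + 3/2·4909/384 = 190717/6144
a_15 = -1/2·190717/6144 + -3/2·-269167/3072 + -3/2·-13067/1536 + 3/2·22889/768 = 2130425/12288

2130425/12288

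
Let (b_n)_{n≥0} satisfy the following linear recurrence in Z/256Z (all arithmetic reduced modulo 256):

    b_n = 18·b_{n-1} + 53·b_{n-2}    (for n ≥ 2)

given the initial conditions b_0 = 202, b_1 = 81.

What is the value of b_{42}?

28

b_2 = 18·81 + 53·202 = 132
b_3 = 18·132 + 53·81 = 13
b_4 = 18·13 + 53·132 = 62
b_5 = 18·62 + 53·13 = 13
b_6 = 18·13 + 53·62 = 192
b_7 = 18·192 + 53·13 = 49
b_8 = 18·49 + 53·192 = 50
b_9 = 18·50 + 53·49 = 169
b_10 = 18·169 + 53·50 = 60
b_11 = 18·60 + 53·169 = 53
b_12 = 18·53 + 53·60 = 38
b_13 = 18·38 + 53·53 = 165
b_14 = 18·165 + 53·38 = 120
b_15 = 18·120 + 53·165 = 153
b_16 = 18·153 + 53·120 = 154
b_17 = 18·154 + 53·153 = 129
b_18 = 18·129 + 53·154 = 244
b_19 = 18·244 + 53·129 = 221
b_20 = 18·221 + 53·244 = 14
b_21 = 18·14 + 53·221 = 189
b_22 = 18·189 + 53·14 = 48
b_23 = 18·48 + 53·189 = 129
b_24 = 18·129 + 53·48 = 2
b_25 = 18·2 + 53·129 = 217
b_26 = 18·217 + 53·2 = 172
b_27 = 18·172 + 53·217 = 5
b_28 = 18·5 + 53·172 = 246
b_29 = 18·246 + 53·5 = 85
b_30 = 18·85 + 53·246 = 232
b_31 = 18·232 + 53·85 = 233
b_32 = 18·233 + 53·232 = 106
b_33 = 18·106 + 53·233 = 177
b_34 = 18·177 + 53·106 = 100
b_35 = 18·100 + 53·177 = 173
b_36 = 18·173 + 53·100 = 222
b_37 = 18·222 + 53·173 = 109
b_38 = 18·109 + 53·222 = 160
b_39 = 18·160 + 53·109 = 209
b_40 = 18·209 + 53·160 = 210
b_41 = 18·210 + 53·209 = 9
b_42 = 18·9 + 53·210 = 28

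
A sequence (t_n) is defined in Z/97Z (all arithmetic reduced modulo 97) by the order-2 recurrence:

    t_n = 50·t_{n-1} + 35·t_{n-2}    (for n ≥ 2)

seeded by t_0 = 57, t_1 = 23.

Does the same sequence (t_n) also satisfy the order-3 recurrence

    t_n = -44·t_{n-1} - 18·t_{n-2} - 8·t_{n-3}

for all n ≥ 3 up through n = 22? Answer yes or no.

Terms t_0..t_22: 57, 23, 41, 42, 43, 31, 48, 90, 69, 4, 93, 37, 61, 77, 68, 81, 28, 64, 9, 71, 82, 86, 89
n=3: candidate gives 42, actual t_3 = 42 ✓
n=4: candidate gives 43, actual t_4 = 43 ✓
n=5: candidate gives 31, actual t_5 = 31 ✓
n=6: candidate gives 48, actual t_6 = 48 ✓
n=7: candidate gives 90, actual t_7 = 90 ✓
n=8: candidate gives 69, actual t_8 = 69 ✓
n=9: candidate gives 4, actual t_9 = 4 ✓
n=10: candidate gives 93, actual t_10 = 93 ✓
n=11: candidate gives 37, actual t_11 = 37 ✓
n=12: candidate gives 61, actual t_12 = 61 ✓
n=13: candidate gives 77, actual t_13 = 77 ✓
n=14: candidate gives 68, actual t_14 = 68 ✓
n=15: candidate gives 81, actual t_15 = 81 ✓
n=16: candidate gives 28, actual t_16 = 28 ✓
n=17: candidate gives 64, actual t_17 = 64 ✓
n=18: candidate gives 9, actual t_18 = 9 ✓
n=19: candidate gives 71, actual t_19 = 71 ✓
n=20: candidate gives 82, actual t_20 = 82 ✓
n=21: candidate gives 86, actual t_21 = 86 ✓
n=22: candidate gives 89, actual t_22 = 89 ✓

yes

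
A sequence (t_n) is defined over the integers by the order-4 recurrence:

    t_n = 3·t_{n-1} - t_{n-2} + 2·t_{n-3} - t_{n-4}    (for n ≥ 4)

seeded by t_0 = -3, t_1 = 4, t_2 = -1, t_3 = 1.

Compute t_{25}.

t_4 = 3·1 + -1·-1 + 2·4 + -1·-3 = 15
t_5 = 3·15 + -1·1 + 2·-1 + -1·4 = 38
t_6 = 3·38 + -1·15 + 2·1 + -1·-1 = 102
t_7 = 3·102 + -1·38 + 2·15 + -1·1 = 297
t_8 = 3·297 + -1·102 + 2·38 + -1·15 = 850
t_9 = 3·850 + -1·297 + 2·102 + -1·38 = 2419
t_10 = 3·2419 + -1·850 + 2·297 + -1·102 = 6899
t_11 = 3·6899 + -1·2419 + 2·850 + -1·297 = 19681
t_12 = 3·19681 + -1·6899 + 2·2419 + -1·850 = 56132
t_13 = 3·56132 + -1·19681 + 2·6899 + -1·2419 = 160094
t_14 = 3·160094 + -1·56132 + 2·19681 + -1·6899 = 456613
t_15 = 3·456613 + -1·160094 + 2·56132 + -1·19681 = 1302328
t_16 = 3·1302328 + -1·456613 + 2·160094 + -1·56132 = 3714427
t_17 = 3·3714427 + -1·1302328 + 2·456613 + -1·160094 = 10594085
t_18 = 3·10594085 + -1·3714427 + 2·1302328 + -1·456613 = 30215871
t_19 = 3·30215871 + -1·10594085 + 2·3714427 + -1·1302328 = 86180054
t_20 = 3·86180054 + -1·30215871 + 2·10594085 + -1·3714427 = 245798034
t_21 = 3·245798034 + -1·86180054 + 2·30215871 + -1·10594085 = 701051705
t_22 = 3·701051705 + -1·245798034 + 2·86180054 + -1·30215871 = 1999501318
t_23 = 3·1999501318 + -1·701051705 + 2·245798034 + -1·86180054 = 5702868263
t_24 = 3·5702868263 + -1·1999501318 + 2·701051705 + -1·245798034 = 16265408847
t_25 = 3·16265408847 + -1·5702868263 + 2·1999501318 + -1·701051705 = 46391309209

46391309209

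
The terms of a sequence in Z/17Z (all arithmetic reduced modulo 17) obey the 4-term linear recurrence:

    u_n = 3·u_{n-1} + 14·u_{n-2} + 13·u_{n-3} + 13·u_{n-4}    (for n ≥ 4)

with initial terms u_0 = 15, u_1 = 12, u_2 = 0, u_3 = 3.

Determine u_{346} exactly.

u_4 = 3·3 + 14·0 + 13·12 + 13·15 = 3
u_5 = 3·3 + 14·3 + 13·0 + 13·12 = 3
u_6 = 3·3 + 14·3 + 13·3 + 13·0 = 5
u_7 = 3·5 + 14·3 + 13·3 + 13·3 = 16
u_8 = 3·16 + 14·5 + 13·3 + 13·3 = 9
u_9 = 3·9 + 14·16 + 13·5 + 13·3 = 15
Continuing the recurrence:
  u_10 = 2;  u_11 = 14;  u_12 = 8;  u_13 = 16;  u_14 = 11;  u_15 = 16
  u_16 = 4;  u_17 = 9;  u_18 = 9;  u_19 = 5;  u_20 = 4;  u_21 = 10
  u_22 = 13;  u_23 = 7;  u_24 = 11;  u_25 = 5;  u_26 = 4;  u_27 = 10
  u_28 = 5;  u_29 = 0;  u_30 = 14;  u_31 = 16;  u_32 = 3;  u_33 = 7
  u_34 = 11;  u_35 = 4;  u_36 = 7;  u_37 = 5;  u_38 = 2;  u_39 = 15
  u_40 = 8;  u_41 = 2;  u_42 = 16;  u_43 = 1;  u_44 = 0;  u_45 = 10
  u_46 = 13;  u_47 = 5;  u_48 = 4;  u_49 = 7;  u_50 = 5;  u_51 = 9
  u_52 = 2;  u_53 = 16;  u_54 = 3;  u_55 = 2;  u_56 = 10;  u_57 = 16
  u_58 = 15;  u_59 = 0;  u_60 = 4;  u_61 = 7;  u_62 = 0;  u_63 = 14
  u_64 = 15;  u_65 = 9;  u_66 = 11;  u_67 = 9;  u_68 = 0;  u_69 = 12
  u_70 = 7;  u_71 = 0;  u_72 = 16;  u_73 = 6;  u_74 = 10;  u_75 = 16
  u_76 = 15;  u_77 = 1;  u_78 = 7;  u_79 = 13;  u_80 = 5;  u_81 = 12
  u_82 = 9;  u_83 = 4;  u_84 = 2;  u_85 = 12;  u_86 = 12;  u_87 = 10
  u_88 = 6;  u_89 = 11;  u_90 = 12;  u_91 = 7;  u_92 = 2;  u_93 = 12
  u_94 = 5;  u_95 = 11;  u_96 = 13;  u_97 = 6;  u_98 = 0;  u_99 = 5
  u_100 = 7;  u_101 = 16;  u_102 = 7;  u_103 = 10;  u_104 = 2;  u_105 = 3
  u_106 = 3;  u_107 = 3;  u_108 = 14;  u_109 = 9;  u_110 = 12;  u_111 = 9
  u_112 = 1;  u_113 = 11;  u_114 = 14;  u_115 = 3;  u_116 = 4;  u_117 = 5
  u_118 = 3;  u_119 = 0;  u_120 = 6;  u_121 = 3;  u_122 = 13;  u_123 = 6
  u_124 = 11;  u_125 = 2;  u_126 = 16;  u_127 = 8;  u_128 = 9;  u_129 = 16
  u_130 = 10;  u_131 = 16;  u_132 = 3;  u_133 = 10;  u_134 = 2;  u_135 = 2
  u_136 = 16;  u_137 = 11;  u_138 = 3;  u_139 = 6;  u_140 = 3;  u_141 = 3
  u_142 = 15;  u_143 = 0;  u_144 = 16;  u_145 = 10;  u_146 = 7;  u_147 = 12
  u_148 = 13;  u_149 = 3;  u_150 = 13;  u_151 = 15;  u_152 = 10;  u_153 = 6
  u_154 = 12;  u_155 = 3;  u_156 = 11;  u_157 = 3;  u_158 = 1;  u_159 = 6
  u_160 = 10;  u_161 = 13;  u_162 = 15;  u_163 = 10;  u_164 = 12;  u_165 = 13
  u_166 = 5;  u_167 = 7;  u_168 = 8;  u_169 = 16;  u_170 = 10;  u_171 = 7
  u_172 = 14;  u_173 = 2;  u_174 = 15;  u_175 = 6;  u_176 = 11;  u_177 = 15
  u_178 = 13;  u_179 = 11;  u_180 = 9;  u_181 = 1;  u_182 = 16;  u_183 = 16
  u_184 = 11;  u_185 = 2;  u_186 = 15;  u_187 = 16;  u_188 = 2;  u_189 = 9
  u_190 = 16;  u_191 = 0;  u_192 = 10;  u_193 = 15;  u_194 = 2;  u_195 = 6
  u_196 = 14;  u_197 = 7;  u_198 = 15;  u_199 = 12;  u_200 = 9;  u_201 = 5
  u_202 = 16;  u_203 = 0;  u_204 = 15;  u_205 = 12;  u_206 = 12;  u_207 = 8
  u_208 = 16;  u_209 = 13;  u_210 = 13;  u_211 = 6;  u_212 = 16;  u_213 = 11
  u_214 = 11;  u_215 = 14;  u_216 = 3;  u_217 = 15;  u_218 = 4;  u_219 = 1
  u_220 = 4;  u_221 = 1;  u_222 = 5;  u_223 = 9;  u_224 = 9;  u_225 = 10
  u_226 = 15;  u_227 = 11;  u_228 = 14;  u_229 = 11;  u_230 = 6;  u_231 = 4
  u_232 = 13;  u_233 = 10;  u_234 = 2;  u_235 = 10;  u_236 = 0;  u_237 = 7
  u_238 = 7;  u_239 = 11;  u_240 = 1;  u_241 = 16;  u_242 = 7;  u_243 = 10
  u_244 = 9;  u_245 = 7;  u_246 = 11;  u_247 = 4;  u_248 = 0;  u_249 = 1
  u_250 = 11;  u_251 = 14;  u_252 = 5;  u_253 = 10;  u_254 = 0;  u_255 = 13
  u_256 = 13;  u_257 = 11;  u_258 = 10;  u_259 = 12;  u_260 = 12;  u_261 = 1
  u_262 = 15;  u_263 = 14;  u_264 = 13;  u_265 = 1;  u_266 = 1;  u_267 = 11
  u_268 = 8;  u_269 = 0;  u_270 = 13;  u_271 = 14;  u_272 = 5;  u_273 = 6
  u_274 = 14;  u_275 = 16;  u_276 = 13;  u_277 = 13;  u_278 = 16;  u_279 = 12
  u_280 = 3;  u_281 = 10;  u_282 = 11;  u_283 = 11;  u_284 = 16;  u_285 = 16
  u_286 = 14;  u_287 = 5;  u_288 = 15;  u_289 = 12;  u_290 = 0;  u_291 = 3
  u_292 = 3;  u_293 = 3;  u_294 = 5;  u_295 = 16;  u_296 = 9;  u_297 = 15
  u_298 = 2;  u_299 = 14;  u_300 = 8;  u_301 = 16;  u_302 = 11;  u_303 = 16
  u_304 = 4;  u_305 = 9;  u_306 = 9;  u_307 = 5;  u_308 = 4;  u_309 = 10
  u_310 = 13;  u_311 = 7;  u_312 = 11;  u_313 = 5;  u_314 = 4;  u_315 = 10
  u_316 = 5;  u_317 = 0;  u_318 = 14;  u_319 = 16;  u_320 = 3;  u_321 = 7
  u_322 = 11;  u_323 = 4;  u_324 = 7;  u_325 = 5;  u_326 = 2;  u_327 = 15
  u_328 = 8;  u_329 = 2;  u_330 = 16;  u_331 = 1;  u_332 = 0;  u_333 = 10
  u_334 = 13;  u_335 = 5;  u_336 = 4;  u_337 = 7;  u_338 = 5;  u_339 = 9
  u_340 = 2;  u_341 = 16;  u_342 = 3;  u_343 = 2;  u_344 = 10
u_345 = 3·10 + 14·2 + 13·3 + 13·16 = 16
u_346 = 3·16 + 14·10 + 13·2 + 13·3 = 15

15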